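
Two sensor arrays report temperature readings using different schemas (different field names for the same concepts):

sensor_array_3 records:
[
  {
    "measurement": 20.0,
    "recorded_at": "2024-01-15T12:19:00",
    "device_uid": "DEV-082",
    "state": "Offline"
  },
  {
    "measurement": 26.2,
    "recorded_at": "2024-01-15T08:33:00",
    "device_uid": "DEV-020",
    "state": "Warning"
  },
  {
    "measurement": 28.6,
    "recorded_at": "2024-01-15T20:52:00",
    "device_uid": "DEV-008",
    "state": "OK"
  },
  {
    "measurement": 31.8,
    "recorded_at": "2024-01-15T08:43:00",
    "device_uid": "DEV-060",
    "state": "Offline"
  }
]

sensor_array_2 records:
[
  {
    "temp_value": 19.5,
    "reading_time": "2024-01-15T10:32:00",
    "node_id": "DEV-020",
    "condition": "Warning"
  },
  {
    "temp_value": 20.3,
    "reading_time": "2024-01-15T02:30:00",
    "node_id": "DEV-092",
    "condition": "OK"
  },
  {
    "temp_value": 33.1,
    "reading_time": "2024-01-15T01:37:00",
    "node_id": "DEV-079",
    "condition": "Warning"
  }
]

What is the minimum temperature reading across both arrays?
19.5

Schema mapping: "measurement" (sensor_array_3) = "temp_value" (sensor_array_2) = temperature reading

Minimum in sensor_array_3: 20.0
Minimum in sensor_array_2: 19.5

Overall minimum: min(20.0, 19.5) = 19.5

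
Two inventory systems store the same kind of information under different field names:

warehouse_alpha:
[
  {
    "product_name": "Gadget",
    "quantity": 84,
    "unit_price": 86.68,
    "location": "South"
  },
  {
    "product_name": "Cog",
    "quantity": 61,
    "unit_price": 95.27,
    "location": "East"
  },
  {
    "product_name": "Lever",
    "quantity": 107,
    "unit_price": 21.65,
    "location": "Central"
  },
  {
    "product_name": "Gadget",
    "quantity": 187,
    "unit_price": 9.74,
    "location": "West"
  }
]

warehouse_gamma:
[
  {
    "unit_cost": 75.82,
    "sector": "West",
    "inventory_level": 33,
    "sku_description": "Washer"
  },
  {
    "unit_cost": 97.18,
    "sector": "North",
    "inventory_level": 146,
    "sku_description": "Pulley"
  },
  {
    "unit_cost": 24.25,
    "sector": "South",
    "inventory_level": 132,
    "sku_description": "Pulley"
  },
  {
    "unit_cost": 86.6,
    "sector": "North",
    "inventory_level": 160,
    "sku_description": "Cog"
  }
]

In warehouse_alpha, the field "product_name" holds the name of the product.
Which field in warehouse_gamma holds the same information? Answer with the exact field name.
sku_description

In warehouse_alpha, "product_name" holds the name of the product.
The fields in warehouse_gamma are: "unit_cost", "sector", "inventory_level", "sku_description".
"sku_description" is the match: the name refers to the same concept and its values are product-name strings (e.g. 'Cog', 'Pulley').
The other fields ("unit_cost", "sector", "inventory_level") hold different kinds of data.

So "product_name" in warehouse_alpha corresponds to "sku_description" in warehouse_gamma.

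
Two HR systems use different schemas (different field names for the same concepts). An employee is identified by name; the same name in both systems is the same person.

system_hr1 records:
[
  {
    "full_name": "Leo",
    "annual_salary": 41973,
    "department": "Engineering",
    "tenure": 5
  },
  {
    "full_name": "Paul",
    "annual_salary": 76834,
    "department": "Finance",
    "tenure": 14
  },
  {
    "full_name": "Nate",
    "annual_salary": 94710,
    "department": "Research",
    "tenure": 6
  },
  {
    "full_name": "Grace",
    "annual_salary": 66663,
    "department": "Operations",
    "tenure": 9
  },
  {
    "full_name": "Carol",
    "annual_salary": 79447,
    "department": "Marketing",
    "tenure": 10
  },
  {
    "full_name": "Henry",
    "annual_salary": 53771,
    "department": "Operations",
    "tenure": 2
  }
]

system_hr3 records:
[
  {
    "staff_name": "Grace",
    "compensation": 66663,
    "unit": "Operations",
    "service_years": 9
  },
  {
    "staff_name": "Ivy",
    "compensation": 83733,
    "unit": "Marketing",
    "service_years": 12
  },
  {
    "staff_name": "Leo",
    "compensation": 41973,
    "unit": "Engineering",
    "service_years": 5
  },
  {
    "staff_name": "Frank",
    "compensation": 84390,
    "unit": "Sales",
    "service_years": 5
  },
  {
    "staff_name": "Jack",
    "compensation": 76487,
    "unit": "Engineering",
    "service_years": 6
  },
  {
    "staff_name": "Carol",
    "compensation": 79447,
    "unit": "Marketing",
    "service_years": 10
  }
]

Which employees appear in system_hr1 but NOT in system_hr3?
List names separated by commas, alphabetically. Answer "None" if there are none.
Henry, Nate, Paul

Schema mapping: "full_name" (system_hr1) = "staff_name" (system_hr3) = employee name

Names in system_hr1: ['Carol', 'Grace', 'Henry', 'Leo', 'Nate', 'Paul']
Names in system_hr3: ['Carol', 'Frank', 'Grace', 'Ivy', 'Jack', 'Leo']

In system_hr1 but not system_hr3: ['Henry', 'Nate', 'Paul']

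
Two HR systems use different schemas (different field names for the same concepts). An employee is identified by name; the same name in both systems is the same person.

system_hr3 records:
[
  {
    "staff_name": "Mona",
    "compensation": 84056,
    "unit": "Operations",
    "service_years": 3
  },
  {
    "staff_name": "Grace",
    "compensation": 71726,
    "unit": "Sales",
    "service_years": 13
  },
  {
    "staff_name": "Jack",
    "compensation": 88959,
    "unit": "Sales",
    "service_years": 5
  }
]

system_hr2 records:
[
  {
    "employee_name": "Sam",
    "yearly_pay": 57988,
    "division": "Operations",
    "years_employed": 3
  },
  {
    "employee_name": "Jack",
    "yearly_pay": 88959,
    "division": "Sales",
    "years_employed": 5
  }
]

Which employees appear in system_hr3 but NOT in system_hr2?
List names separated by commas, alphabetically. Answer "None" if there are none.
Grace, Mona

Schema mapping: "staff_name" (system_hr3) = "employee_name" (system_hr2) = employee name

Names in system_hr3: ['Grace', 'Jack', 'Mona']
Names in system_hr2: ['Jack', 'Sam']

In system_hr3 but not system_hr2: ['Grace', 'Mona']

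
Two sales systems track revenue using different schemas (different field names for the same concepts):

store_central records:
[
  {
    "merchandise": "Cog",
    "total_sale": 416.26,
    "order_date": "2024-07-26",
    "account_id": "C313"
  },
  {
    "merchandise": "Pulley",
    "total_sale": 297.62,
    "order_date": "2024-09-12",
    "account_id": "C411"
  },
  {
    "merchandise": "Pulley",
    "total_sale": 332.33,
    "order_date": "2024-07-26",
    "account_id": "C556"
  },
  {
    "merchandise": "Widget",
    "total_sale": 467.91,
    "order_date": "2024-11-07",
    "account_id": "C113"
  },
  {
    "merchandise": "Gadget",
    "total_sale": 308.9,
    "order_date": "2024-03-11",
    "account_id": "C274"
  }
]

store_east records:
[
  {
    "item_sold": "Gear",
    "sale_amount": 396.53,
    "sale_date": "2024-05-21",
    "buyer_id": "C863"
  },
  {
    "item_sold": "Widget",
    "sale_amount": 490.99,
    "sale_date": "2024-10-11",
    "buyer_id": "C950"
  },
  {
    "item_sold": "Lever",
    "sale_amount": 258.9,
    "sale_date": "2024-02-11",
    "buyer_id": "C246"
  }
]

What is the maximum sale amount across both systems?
490.99

Reconcile: "total_sale" (store_central) = "sale_amount" (store_east) = sale amount

Maximum in store_central: 467.91
Maximum in store_east: 490.99

Overall maximum: max(467.91, 490.99) = 490.99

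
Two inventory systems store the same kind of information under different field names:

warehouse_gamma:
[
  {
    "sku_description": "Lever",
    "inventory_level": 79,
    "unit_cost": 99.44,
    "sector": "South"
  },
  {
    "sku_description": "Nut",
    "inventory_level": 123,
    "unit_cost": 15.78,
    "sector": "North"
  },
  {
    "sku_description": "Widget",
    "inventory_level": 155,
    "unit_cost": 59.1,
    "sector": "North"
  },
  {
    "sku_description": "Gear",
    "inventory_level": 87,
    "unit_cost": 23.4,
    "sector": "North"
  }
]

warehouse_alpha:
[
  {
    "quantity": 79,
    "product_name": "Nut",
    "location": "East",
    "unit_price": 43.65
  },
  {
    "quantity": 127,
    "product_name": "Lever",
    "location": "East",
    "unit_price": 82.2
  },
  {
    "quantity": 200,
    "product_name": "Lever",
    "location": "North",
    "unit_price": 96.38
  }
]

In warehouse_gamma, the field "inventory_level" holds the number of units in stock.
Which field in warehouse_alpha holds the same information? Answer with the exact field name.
quantity

In warehouse_gamma, "inventory_level" holds the number of units in stock.
The fields in warehouse_alpha are: "quantity", "product_name", "location", "unit_price".
"quantity" is the match: the name refers to the same concept and its values are whole-number counts (e.g. 79, 127).
The other fields ("product_name", "location", "unit_price") hold different kinds of data.

So "inventory_level" in warehouse_gamma corresponds to "quantity" in warehouse_alpha.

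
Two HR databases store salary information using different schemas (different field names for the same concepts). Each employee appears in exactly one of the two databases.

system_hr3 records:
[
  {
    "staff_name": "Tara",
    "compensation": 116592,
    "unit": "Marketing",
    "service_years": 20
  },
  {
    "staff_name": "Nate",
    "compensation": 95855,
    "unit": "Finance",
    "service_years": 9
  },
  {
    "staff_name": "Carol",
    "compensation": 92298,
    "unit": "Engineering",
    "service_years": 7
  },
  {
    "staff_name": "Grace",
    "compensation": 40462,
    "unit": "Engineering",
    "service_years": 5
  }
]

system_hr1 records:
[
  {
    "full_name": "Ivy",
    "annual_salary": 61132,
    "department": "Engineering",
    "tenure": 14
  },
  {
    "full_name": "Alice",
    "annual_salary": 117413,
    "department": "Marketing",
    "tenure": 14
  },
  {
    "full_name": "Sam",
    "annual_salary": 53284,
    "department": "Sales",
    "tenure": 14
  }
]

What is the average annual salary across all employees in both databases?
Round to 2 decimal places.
82433.71

Schema mapping: "compensation" (system_hr3) = "annual_salary" (system_hr1) = annual salary

All salaries: [116592, 95855, 92298, 40462, 61132, 117413, 53284]
Sum: 577036
Count: 7
Average: 577036 / 7 = 82433.71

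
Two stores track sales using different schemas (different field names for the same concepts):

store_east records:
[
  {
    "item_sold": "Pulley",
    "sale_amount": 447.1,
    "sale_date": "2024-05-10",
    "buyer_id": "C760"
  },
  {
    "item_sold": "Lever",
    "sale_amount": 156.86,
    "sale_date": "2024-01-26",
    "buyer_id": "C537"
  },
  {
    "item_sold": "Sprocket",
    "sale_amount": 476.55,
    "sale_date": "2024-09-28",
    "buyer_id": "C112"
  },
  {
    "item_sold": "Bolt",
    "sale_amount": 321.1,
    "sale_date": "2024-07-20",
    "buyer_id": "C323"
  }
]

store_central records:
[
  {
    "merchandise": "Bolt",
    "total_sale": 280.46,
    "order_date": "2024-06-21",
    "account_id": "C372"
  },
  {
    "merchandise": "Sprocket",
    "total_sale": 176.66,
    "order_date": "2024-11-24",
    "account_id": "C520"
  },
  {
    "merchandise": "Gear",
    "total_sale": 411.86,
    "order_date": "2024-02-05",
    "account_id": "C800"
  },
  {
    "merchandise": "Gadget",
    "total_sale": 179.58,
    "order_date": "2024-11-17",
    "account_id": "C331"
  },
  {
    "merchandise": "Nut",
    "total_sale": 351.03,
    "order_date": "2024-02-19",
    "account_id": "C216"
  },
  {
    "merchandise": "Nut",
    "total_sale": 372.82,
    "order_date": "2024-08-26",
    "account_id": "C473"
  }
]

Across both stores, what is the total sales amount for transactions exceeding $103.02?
3174.02

Schema mapping: "sale_amount" (store_east) = "total_sale" (store_central) = sale amount

Sum of sales > $103.02 in store_east: 1401.61
Sum of sales > $103.02 in store_central: 1772.41

Total: 1401.61 + 1772.41 = 3174.02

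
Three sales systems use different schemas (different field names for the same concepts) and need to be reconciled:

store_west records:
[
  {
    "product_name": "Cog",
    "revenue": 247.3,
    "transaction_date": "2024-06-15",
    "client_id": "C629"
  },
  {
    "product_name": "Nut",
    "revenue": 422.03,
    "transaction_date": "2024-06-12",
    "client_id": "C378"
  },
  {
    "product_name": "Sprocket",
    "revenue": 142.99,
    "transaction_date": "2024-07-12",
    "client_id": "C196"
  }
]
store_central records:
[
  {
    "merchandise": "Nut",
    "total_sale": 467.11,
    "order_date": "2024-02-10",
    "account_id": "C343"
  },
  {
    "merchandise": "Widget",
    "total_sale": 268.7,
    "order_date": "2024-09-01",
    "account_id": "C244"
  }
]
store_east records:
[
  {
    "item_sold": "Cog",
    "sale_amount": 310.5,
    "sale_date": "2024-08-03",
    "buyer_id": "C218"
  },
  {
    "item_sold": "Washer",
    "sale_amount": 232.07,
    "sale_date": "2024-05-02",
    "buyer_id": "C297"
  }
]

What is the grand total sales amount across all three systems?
2090.7

Schema reconciliation - all amount fields map to sale amount:

store_west (revenue): 812.32
store_central (total_sale): 735.81
store_east (sale_amount): 542.57

Grand total: 2090.7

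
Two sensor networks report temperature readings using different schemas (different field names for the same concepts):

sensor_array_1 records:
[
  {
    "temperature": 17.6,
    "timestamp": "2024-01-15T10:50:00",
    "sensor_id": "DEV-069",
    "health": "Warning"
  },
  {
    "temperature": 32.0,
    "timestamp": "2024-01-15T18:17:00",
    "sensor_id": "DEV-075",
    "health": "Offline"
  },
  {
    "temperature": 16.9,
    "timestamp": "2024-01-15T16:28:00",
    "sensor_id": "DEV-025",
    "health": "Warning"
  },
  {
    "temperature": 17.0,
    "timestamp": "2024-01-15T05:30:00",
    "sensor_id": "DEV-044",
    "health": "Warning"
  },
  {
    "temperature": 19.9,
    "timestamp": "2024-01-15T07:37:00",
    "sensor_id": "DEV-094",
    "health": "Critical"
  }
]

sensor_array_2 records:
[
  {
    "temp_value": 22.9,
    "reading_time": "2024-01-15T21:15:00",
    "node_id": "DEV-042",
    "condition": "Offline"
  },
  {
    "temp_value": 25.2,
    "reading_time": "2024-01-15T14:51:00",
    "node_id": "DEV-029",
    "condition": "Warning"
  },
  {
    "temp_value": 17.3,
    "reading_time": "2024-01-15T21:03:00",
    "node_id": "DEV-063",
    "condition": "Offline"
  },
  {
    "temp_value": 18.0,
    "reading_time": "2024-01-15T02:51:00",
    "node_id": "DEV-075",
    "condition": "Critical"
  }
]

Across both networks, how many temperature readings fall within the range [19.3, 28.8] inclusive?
3

Schema mapping: "temperature" (sensor_array_1) = "temp_value" (sensor_array_2) = temperature

Readings in [19.3, 28.8] from sensor_array_1: 1
Readings in [19.3, 28.8] from sensor_array_2: 2

Total count: 1 + 2 = 3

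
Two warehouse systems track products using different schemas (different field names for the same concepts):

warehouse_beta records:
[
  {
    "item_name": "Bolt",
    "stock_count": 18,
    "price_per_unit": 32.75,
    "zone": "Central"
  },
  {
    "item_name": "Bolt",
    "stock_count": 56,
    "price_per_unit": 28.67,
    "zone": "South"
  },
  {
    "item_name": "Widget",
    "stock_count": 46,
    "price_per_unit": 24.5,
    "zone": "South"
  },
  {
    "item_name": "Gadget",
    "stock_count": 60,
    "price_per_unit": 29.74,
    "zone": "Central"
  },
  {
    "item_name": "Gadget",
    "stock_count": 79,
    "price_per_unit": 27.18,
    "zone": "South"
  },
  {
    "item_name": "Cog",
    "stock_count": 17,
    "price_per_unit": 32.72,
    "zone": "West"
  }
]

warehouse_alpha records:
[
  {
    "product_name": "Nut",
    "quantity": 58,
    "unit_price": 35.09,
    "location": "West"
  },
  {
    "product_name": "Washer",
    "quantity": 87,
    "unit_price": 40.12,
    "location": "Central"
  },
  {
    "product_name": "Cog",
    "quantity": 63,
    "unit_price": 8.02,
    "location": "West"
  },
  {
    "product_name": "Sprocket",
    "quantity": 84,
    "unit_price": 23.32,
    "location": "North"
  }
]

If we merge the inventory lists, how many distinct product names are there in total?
7

Schema mapping: "item_name" (warehouse_beta) = "product_name" (warehouse_alpha) = product name

Products in warehouse_beta: ['Bolt', 'Cog', 'Gadget', 'Widget']
Products in warehouse_alpha: ['Cog', 'Nut', 'Sprocket', 'Washer']

Union (unique products): ['Bolt', 'Cog', 'Gadget', 'Nut', 'Sprocket', 'Washer', 'Widget']
Count: 7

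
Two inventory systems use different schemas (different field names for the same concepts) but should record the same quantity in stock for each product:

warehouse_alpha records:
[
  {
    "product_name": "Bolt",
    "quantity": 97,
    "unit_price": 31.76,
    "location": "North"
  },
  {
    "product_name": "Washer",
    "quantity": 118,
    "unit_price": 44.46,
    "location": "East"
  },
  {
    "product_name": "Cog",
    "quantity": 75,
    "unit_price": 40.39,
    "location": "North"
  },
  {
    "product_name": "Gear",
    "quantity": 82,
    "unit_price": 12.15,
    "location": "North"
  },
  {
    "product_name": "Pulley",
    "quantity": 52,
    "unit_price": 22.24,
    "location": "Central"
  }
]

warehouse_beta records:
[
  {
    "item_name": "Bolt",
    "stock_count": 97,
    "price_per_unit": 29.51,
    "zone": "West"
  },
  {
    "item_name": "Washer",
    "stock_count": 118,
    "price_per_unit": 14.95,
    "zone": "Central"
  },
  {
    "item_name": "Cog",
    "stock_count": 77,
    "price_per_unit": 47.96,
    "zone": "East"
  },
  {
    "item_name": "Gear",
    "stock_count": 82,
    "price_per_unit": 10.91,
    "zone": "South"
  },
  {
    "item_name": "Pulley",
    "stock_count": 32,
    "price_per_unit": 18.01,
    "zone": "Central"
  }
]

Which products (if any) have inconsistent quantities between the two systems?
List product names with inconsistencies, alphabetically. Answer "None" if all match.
Cog, Pulley

Schema mappings:
- "product_name" (warehouse_alpha) = "item_name" (warehouse_beta) = product name
- "quantity" (warehouse_alpha) = "stock_count" (warehouse_beta) = quantity

Comparison:
  Bolt: 97 vs 97 - MATCH
  Washer: 118 vs 118 - MATCH
  Cog: 75 vs 77 - MISMATCH
  Gear: 82 vs 82 - MATCH
  Pulley: 52 vs 32 - MISMATCH

Products with inconsistencies: Cog, Pulley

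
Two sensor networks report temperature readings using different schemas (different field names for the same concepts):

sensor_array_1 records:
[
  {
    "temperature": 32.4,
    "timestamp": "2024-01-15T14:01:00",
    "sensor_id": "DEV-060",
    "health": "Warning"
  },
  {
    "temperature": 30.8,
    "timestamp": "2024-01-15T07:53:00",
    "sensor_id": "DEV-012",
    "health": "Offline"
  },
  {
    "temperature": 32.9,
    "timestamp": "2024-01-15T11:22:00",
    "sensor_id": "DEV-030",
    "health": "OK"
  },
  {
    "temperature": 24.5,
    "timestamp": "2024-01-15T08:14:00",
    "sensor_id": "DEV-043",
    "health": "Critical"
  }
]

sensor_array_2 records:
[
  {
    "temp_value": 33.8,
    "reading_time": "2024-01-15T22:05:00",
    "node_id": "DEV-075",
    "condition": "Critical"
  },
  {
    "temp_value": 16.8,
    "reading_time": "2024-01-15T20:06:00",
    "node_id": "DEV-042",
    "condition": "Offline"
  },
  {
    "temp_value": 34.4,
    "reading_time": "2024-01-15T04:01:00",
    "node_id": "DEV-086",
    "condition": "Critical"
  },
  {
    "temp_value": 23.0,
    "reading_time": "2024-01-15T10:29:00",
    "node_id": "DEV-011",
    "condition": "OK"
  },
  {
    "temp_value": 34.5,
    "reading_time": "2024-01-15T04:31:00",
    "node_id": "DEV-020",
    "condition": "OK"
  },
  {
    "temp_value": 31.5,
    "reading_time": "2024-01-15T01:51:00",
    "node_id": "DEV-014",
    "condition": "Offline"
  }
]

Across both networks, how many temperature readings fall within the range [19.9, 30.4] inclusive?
2

Schema mapping: "temperature" (sensor_array_1) = "temp_value" (sensor_array_2) = temperature

Readings in [19.9, 30.4] from sensor_array_1: 1
Readings in [19.9, 30.4] from sensor_array_2: 1

Total count: 1 + 1 = 2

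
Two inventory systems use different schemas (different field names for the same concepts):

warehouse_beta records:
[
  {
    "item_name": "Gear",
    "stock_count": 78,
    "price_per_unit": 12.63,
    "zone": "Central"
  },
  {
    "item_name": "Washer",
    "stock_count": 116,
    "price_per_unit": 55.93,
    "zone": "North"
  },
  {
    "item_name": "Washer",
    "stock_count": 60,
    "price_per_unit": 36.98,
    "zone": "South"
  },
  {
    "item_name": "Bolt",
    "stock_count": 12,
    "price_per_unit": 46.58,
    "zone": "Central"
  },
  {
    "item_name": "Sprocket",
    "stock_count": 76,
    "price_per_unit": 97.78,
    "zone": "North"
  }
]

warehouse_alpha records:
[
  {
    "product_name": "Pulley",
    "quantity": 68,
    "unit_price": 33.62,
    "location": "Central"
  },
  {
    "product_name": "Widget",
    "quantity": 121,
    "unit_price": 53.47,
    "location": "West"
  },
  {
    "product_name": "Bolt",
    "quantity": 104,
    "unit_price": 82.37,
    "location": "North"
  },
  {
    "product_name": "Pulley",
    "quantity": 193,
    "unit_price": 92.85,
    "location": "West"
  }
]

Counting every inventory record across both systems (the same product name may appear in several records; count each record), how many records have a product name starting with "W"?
3

Schema mapping: "item_name" (warehouse_beta) = "product_name" (warehouse_alpha) = product name

Records with product name starting with "W" in warehouse_beta: 2
Records with product name starting with "W" in warehouse_alpha: 1

Total: 2 + 1 = 3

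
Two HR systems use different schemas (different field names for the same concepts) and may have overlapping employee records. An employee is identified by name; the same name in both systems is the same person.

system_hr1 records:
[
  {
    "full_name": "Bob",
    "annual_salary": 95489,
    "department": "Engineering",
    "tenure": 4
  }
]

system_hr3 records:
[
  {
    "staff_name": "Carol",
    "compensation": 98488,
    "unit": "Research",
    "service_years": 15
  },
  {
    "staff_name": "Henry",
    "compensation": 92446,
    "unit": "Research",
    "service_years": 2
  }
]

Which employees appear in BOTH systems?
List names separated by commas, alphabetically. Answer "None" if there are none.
None

Schema mapping: "full_name" (system_hr1) = "staff_name" (system_hr3) = employee name

Names in system_hr1: ['Bob']
Names in system_hr3: ['Carol', 'Henry']

Intersection: None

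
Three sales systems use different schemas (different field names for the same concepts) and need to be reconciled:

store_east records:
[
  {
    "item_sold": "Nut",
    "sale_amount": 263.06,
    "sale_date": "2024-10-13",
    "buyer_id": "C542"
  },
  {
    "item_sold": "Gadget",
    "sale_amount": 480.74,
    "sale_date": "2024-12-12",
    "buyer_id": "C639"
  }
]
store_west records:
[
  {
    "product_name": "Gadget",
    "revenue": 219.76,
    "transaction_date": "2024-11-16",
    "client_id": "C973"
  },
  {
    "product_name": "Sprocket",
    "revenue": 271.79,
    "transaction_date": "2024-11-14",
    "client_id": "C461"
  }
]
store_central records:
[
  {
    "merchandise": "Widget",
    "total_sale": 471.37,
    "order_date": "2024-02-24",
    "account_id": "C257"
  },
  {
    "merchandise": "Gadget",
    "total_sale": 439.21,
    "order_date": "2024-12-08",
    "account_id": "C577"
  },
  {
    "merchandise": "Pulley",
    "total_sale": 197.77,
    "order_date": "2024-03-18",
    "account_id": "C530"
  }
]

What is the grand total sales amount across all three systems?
2343.7

Schema reconciliation - all amount fields map to sale amount:

store_east (sale_amount): 743.8
store_west (revenue): 491.55
store_central (total_sale): 1108.35

Grand total: 2343.7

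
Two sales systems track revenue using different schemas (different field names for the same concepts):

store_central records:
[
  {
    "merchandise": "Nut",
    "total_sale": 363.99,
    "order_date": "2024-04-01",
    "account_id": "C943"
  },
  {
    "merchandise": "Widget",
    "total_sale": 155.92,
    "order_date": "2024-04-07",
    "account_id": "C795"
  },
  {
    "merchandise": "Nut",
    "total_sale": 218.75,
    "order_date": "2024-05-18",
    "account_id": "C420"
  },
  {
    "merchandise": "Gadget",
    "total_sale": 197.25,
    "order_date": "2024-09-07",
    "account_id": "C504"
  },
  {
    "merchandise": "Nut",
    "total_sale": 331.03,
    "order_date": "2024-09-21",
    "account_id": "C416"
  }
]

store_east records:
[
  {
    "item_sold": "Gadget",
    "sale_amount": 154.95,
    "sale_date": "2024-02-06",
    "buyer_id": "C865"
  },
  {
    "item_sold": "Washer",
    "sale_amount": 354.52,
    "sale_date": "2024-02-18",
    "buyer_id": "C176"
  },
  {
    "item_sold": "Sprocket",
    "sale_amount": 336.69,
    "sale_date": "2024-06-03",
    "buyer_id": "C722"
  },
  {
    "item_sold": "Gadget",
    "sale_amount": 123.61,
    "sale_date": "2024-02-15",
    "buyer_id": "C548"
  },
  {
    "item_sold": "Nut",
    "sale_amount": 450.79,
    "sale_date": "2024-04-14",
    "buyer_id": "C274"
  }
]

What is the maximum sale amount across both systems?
450.79

Reconcile: "total_sale" (store_central) = "sale_amount" (store_east) = sale amount

Maximum in store_central: 363.99
Maximum in store_east: 450.79

Overall maximum: max(363.99, 450.79) = 450.79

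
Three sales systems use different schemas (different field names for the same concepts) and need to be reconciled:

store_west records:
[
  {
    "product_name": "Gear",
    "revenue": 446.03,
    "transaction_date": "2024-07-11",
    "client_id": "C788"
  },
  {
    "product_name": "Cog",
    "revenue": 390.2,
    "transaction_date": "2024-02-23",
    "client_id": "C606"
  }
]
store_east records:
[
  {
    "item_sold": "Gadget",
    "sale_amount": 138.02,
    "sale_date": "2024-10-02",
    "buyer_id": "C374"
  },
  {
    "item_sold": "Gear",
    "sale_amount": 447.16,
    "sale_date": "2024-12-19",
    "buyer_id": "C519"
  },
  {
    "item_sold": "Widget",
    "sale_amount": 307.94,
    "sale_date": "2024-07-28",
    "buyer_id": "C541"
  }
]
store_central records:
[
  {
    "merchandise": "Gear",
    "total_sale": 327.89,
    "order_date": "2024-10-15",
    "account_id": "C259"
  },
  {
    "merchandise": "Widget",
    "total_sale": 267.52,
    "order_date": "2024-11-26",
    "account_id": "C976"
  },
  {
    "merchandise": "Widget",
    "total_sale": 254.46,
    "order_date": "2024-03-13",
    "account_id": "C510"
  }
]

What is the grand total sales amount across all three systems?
2579.22

Schema reconciliation - all amount fields map to sale amount:

store_west (revenue): 836.23
store_east (sale_amount): 893.12
store_central (total_sale): 849.87

Grand total: 2579.22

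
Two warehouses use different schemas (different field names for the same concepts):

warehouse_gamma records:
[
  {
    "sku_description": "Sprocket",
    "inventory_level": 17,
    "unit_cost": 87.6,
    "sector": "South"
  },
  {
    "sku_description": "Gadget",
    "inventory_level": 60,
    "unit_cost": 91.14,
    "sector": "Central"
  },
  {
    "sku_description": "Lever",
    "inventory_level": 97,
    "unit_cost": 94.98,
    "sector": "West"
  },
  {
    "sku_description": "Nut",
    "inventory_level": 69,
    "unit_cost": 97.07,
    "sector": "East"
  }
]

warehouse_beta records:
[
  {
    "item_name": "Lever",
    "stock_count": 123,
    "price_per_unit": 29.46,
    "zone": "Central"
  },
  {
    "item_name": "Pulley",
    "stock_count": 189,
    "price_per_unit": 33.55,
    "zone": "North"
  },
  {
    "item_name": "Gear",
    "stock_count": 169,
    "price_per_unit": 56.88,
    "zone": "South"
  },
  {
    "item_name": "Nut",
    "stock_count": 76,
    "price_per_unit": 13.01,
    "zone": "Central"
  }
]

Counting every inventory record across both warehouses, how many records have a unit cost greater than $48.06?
5

Schema mapping: "unit_cost" (warehouse_gamma) = "price_per_unit" (warehouse_beta) = unit cost

Records > $48.06 in warehouse_gamma: 4
Records > $48.06 in warehouse_beta: 1

Total count: 4 + 1 = 5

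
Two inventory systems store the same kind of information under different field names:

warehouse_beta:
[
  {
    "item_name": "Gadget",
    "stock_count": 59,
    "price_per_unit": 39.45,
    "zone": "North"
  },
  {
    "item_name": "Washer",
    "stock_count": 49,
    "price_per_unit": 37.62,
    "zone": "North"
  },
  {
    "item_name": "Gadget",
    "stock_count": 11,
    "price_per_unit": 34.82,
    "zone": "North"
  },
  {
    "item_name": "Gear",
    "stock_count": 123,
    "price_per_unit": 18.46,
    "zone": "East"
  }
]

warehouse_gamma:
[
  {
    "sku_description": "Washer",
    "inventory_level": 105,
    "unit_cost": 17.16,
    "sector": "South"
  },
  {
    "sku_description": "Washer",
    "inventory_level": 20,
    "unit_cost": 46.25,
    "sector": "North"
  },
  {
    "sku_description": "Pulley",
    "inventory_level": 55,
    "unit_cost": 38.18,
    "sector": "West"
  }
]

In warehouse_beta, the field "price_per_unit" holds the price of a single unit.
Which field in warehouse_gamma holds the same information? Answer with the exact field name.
unit_cost

In warehouse_beta, "price_per_unit" holds the price of a single unit.
The fields in warehouse_gamma are: "sku_description", "inventory_level", "unit_cost", "sector".
"unit_cost" is the match: the name refers to the same concept and its values are decimal currency amounts (e.g. 17.16, 46.25).
The other fields ("sku_description", "inventory_level", "sector") hold different kinds of data.

So "price_per_unit" in warehouse_beta corresponds to "unit_cost" in warehouse_gamma.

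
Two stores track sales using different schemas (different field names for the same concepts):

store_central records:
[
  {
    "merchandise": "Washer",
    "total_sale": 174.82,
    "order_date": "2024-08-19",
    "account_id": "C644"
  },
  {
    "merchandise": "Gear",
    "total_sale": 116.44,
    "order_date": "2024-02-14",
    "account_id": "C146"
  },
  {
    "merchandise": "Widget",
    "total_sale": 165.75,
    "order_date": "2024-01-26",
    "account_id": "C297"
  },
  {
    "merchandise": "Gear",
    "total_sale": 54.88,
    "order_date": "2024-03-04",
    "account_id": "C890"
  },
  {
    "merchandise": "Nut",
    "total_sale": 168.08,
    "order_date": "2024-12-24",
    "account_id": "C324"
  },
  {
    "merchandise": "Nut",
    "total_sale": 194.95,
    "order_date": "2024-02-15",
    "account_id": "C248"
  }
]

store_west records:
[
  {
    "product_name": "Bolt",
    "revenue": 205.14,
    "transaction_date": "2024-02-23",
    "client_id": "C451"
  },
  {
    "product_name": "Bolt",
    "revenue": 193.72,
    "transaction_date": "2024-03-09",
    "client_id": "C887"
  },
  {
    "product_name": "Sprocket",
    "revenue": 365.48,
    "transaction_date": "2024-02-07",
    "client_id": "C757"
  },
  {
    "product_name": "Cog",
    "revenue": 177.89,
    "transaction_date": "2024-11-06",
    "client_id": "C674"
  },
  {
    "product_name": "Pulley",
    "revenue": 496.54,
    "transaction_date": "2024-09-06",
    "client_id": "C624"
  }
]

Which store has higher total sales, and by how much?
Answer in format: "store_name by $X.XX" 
store_west by $563.85

Schema mapping: "total_sale" (store_central) = "revenue" (store_west) = sale amount

Total for store_central: 874.92
Total for store_west: 1438.77

Difference: |874.92 - 1438.77| = 563.85
store_west has higher sales by $563.85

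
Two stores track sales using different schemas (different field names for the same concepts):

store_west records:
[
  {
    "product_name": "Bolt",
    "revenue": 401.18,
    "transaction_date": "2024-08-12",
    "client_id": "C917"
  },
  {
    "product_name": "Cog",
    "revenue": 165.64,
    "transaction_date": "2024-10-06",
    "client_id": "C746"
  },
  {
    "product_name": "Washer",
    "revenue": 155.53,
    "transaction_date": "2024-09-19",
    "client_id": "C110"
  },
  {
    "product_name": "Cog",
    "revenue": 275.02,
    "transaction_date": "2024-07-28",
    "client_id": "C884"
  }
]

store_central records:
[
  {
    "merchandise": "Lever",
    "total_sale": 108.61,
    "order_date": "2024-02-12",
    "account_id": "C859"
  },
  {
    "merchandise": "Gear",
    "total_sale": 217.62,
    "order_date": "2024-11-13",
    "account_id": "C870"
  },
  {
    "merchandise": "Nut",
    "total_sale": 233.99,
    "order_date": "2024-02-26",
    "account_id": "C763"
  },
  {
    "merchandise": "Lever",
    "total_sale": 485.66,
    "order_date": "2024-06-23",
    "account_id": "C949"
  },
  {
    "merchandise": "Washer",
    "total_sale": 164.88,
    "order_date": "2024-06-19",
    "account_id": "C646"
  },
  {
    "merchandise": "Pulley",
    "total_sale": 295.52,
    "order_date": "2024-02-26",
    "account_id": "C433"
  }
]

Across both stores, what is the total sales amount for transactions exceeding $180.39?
1908.99

Schema mapping: "revenue" (store_west) = "total_sale" (store_central) = sale amount

Sum of sales > $180.39 in store_west: 676.2
Sum of sales > $180.39 in store_central: 1232.79

Total: 676.2 + 1232.79 = 1908.99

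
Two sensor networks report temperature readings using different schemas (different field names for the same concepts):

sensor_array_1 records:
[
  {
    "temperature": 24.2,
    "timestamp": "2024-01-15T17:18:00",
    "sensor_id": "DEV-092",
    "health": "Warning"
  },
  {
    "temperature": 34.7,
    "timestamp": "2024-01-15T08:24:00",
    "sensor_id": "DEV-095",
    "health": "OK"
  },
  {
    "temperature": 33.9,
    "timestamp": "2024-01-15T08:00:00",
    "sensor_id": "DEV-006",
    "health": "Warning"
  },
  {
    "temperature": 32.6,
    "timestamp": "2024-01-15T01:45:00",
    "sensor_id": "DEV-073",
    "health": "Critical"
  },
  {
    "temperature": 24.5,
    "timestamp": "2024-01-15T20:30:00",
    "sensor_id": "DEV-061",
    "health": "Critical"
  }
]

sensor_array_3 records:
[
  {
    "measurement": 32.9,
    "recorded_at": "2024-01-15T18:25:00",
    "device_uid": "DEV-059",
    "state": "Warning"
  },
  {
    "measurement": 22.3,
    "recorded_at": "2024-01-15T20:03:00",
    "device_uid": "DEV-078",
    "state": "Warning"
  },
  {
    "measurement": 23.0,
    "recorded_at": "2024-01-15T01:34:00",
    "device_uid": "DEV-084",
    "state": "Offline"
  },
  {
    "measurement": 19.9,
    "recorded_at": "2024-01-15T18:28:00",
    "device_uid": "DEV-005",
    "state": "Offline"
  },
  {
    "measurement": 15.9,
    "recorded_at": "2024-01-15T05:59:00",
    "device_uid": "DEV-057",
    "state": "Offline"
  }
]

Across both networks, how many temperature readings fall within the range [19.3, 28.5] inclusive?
5

Schema mapping: "temperature" (sensor_array_1) = "measurement" (sensor_array_3) = temperature

Readings in [19.3, 28.5] from sensor_array_1: 2
Readings in [19.3, 28.5] from sensor_array_3: 3

Total count: 2 + 3 = 5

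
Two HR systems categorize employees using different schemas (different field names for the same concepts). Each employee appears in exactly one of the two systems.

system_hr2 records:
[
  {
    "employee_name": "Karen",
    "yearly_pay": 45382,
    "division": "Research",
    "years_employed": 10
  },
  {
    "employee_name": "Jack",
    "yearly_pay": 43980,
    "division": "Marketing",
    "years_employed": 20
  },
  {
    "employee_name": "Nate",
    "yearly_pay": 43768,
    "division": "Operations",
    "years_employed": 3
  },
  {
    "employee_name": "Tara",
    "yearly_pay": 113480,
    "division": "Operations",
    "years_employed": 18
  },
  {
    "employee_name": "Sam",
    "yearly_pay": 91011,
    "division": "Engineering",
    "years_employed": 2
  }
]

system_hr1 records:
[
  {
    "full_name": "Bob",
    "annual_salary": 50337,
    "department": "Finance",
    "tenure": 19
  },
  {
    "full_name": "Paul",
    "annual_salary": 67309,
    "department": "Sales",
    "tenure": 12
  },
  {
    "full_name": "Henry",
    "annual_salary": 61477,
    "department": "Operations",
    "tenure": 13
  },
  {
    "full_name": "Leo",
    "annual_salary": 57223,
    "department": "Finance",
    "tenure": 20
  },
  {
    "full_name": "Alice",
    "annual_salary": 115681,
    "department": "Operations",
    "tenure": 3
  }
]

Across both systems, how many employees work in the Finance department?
2

Schema mapping: "division" (system_hr2) = "department" (system_hr1) = department

Finance employees in system_hr2: 0
Finance employees in system_hr1: 2

Total in Finance: 0 + 2 = 2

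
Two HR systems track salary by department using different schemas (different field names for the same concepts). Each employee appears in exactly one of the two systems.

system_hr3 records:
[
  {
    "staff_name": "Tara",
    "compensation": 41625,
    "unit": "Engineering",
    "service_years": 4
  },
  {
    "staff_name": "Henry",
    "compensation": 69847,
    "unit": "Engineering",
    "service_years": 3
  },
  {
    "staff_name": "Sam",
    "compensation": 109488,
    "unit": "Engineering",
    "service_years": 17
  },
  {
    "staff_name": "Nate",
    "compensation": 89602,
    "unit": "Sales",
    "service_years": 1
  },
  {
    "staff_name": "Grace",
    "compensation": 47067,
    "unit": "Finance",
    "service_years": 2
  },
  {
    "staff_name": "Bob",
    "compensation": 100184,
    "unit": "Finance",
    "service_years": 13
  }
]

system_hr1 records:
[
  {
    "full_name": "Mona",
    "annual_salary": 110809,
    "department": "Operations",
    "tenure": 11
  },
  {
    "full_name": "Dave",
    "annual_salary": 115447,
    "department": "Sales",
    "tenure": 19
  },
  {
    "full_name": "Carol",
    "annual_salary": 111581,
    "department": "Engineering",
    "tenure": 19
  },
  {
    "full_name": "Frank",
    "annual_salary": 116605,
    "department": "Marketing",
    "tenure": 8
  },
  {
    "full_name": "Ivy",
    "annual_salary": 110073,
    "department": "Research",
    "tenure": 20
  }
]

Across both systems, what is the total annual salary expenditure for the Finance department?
147251

Schema mappings:
- "unit" (system_hr3) = "department" (system_hr1) = department
- "compensation" (system_hr3) = "annual_salary" (system_hr1) = salary

Finance salaries from system_hr3: 147251
Finance salaries from system_hr1: 0

Total: 147251 + 0 = 147251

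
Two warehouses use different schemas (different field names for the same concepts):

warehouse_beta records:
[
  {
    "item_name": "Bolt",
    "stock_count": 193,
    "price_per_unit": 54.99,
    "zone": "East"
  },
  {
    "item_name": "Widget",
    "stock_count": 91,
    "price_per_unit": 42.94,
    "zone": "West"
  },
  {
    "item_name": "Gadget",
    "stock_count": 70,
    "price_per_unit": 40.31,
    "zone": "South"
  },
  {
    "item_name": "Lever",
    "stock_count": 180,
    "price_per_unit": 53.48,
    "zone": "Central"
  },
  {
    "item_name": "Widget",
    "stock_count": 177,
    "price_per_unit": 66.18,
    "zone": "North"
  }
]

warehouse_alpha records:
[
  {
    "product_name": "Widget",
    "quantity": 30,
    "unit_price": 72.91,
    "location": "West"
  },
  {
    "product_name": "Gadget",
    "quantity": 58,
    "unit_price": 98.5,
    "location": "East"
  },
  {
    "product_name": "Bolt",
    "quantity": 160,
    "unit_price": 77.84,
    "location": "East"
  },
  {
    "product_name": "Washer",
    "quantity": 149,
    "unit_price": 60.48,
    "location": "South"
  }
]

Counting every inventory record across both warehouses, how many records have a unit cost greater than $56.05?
5

Schema mapping: "price_per_unit" (warehouse_beta) = "unit_price" (warehouse_alpha) = unit cost

Records > $56.05 in warehouse_beta: 1
Records > $56.05 in warehouse_alpha: 4

Total count: 1 + 4 = 5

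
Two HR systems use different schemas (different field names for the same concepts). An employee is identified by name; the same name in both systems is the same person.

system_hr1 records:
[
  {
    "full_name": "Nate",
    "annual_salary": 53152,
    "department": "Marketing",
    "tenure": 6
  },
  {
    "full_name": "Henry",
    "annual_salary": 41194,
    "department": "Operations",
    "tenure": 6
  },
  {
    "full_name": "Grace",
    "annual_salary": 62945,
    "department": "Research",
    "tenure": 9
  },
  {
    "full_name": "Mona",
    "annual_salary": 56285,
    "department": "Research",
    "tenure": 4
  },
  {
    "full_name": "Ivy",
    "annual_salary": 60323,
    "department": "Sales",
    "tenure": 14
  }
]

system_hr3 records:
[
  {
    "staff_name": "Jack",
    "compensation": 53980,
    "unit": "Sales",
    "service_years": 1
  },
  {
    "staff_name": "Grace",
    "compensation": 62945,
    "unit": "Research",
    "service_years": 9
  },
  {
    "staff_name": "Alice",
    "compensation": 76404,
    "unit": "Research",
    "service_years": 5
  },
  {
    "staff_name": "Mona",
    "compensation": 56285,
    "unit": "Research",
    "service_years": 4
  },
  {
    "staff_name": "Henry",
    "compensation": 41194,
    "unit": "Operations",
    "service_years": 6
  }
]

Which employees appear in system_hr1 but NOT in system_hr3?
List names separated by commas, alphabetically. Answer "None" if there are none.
Ivy, Nate

Schema mapping: "full_name" (system_hr1) = "staff_name" (system_hr3) = employee name

Names in system_hr1: ['Grace', 'Henry', 'Ivy', 'Mona', 'Nate']
Names in system_hr3: ['Alice', 'Grace', 'Henry', 'Jack', 'Mona']

In system_hr1 but not system_hr3: ['Ivy', 'Nate']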